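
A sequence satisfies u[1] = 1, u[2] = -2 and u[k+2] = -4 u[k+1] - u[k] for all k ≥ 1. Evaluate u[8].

u[3] = -4(-2) - 1 = 7
u[4] = -4(7) - (-2) = -26
u[5] = -4(-26) - 7 = 97
u[6] = -4(97) - (-26) = -362
u[7] = -4(-362) - 97 = 1351
u[8] = -4(1351) - (-362) = -5042

-5042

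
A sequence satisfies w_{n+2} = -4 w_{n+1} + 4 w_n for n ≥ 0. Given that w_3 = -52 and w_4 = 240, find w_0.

-3

Rearranging, w_{n-2} = (w_n + 4 w_{n-1}) / 4.
w_2 = (240 + 4*(-52)) / 4 = 32/4 = 8
w_1 = (-52 + 4*8) / 4 = -20/4 = -5
w_0 = (8 + 4*(-5)) / 4 = -12/4 = -3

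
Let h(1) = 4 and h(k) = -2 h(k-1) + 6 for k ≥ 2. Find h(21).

2097154

The fixed point is 6/(1 + 2) = 2, so h(k) - 2 = -2(h(k-1) - 2).
Hence h(k) = 2·(-2)^{k-1} + 2.
h(21) = 2·(-2)^{20} + 2 = 2·1048576 + 2 = 2097154.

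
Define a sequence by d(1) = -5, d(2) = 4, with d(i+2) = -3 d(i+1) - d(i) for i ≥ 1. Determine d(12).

37019

d(3) = -3*4 - (-5) = -7
d(4) = -3*(-7) - 4 = 17
d(5) = -3*17 - (-7) = -44
d(6) = -3*(-44) - 17 = 115
d(7) = -3*115 - (-44) = -301
d(8) = -3*(-301) - 115 = 788
d(9) = -3*788 - (-301) = -2063
d(10) = -3*(-2063) - 788 = 5401
d(11) = -3*5401 - (-2063) = -14140
d(12) = -3*(-14140) - 5401 = 37019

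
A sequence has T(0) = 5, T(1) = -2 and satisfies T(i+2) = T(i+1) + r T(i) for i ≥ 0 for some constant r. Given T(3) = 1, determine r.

1

T(2) = -2 + 5r
T(3) = -2 + 3r
So -2 + 3r = 1, giving r = 1.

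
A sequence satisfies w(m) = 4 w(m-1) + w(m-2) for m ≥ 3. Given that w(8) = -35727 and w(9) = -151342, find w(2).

-7

Rearranging, w(m-2) = w(m) - 4 w(m-1).
w(7) = -151342 - 4(-35727) = -8434
w(6) = -35727 - 4(-8434) = -1991
w(5) = -8434 - 4(-1991) = -470
w(4) = -1991 - 4(-470) = -111
w(3) = -470 - 4(-111) = -26
w(2) = -111 - 4(-26) = -7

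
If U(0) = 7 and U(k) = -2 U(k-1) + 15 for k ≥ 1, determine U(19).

-1048571

The fixed point is 15/(1 + 2) = 5, so U(k) - 5 = -2(U(k-1) - 5).
Hence U(k) = 2·(-2)^k + 5.
U(19) = 2·(-2)^{19} + 5 = 2·-524288 + 5 = -1048571.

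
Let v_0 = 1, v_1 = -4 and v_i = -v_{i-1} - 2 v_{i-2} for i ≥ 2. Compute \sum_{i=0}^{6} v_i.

v_2 = -(-4) - 2(1) = 2
v_3 = -2 - 2(-4) = 6
v_4 = -6 - 2(2) = -10
v_5 = -(-10) - 2(6) = -2
v_6 = -(-2) - 2(-10) = 22
Sum = 1 + (-4) + 2 + 6 + (-10) + (-2) + 22 = 15

15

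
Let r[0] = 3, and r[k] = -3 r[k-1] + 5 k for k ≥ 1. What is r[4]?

173

r[1] = -3(3) + 5 = -4
r[2] = -3(-4) + 10 = 22
r[3] = -3(22) + 15 = -51
r[4] = -3(-51) + 20 = 173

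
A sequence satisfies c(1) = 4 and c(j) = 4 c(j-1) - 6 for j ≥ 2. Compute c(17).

The fixed point is -6/(1 - 4) = 2, so c(j) - 2 = 4(c(j-1) - 2).
Hence c(j) = 2·4^{j-1} + 2.
c(17) = 2·4^{16} + 2 = 2·4294967296 + 2 = 8589934594.

8589934594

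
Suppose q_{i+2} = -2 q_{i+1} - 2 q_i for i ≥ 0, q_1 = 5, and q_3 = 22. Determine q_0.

3

Let q_0 = v.
q_2 = -10 - 2v
q_3 = 10 + 4v
So 10 + 4v = 22, giving v = 3.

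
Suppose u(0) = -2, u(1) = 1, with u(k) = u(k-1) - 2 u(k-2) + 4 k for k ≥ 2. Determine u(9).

u(2) = 1 - 2(-2) + 8 = 13
u(3) = 13 - 2(1) + 12 = 23
u(4) = 23 - 2(13) + 16 = 13
u(5) = 13 - 2(23) + 20 = -13
u(6) = (-13) - 2(13) + 24 = -15
u(7) = (-15) - 2(-13) + 28 = 39
u(8) = 39 - 2(-15) + 32 = 101
u(9) = 101 - 2(39) + 36 = 59

59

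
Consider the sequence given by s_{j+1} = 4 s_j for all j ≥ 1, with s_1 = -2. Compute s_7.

-8192

s_2 = 4(-2) = -8
s_3 = 4(-8) = -32
s_4 = 4(-32) = -128
s_5 = 4(-128) = -512
s_6 = 4(-512) = -2048
s_7 = 4(-2048) = -8192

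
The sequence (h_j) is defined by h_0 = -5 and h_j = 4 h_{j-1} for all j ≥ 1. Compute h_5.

-5120

h_1 = 4·(-5) = -20
h_2 = 4·(-20) = -80
h_3 = 4·(-80) = -320
h_4 = 4·(-320) = -1280
h_5 = 4·(-1280) = -5120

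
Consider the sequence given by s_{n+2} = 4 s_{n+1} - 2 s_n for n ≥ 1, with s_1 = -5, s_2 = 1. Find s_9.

s_3 = 4*1 - 2*(-5) = 14
s_4 = 4*14 - 2*1 = 54
s_5 = 4*54 - 2*14 = 188
s_6 = 4*188 - 2*54 = 644
s_7 = 4*644 - 2*188 = 2200
s_8 = 4*2200 - 2*644 = 7512
s_9 = 4*7512 - 2*2200 = 25648

25648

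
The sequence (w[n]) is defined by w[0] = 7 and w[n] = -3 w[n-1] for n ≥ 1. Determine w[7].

w[1] = -3*7 = -21
w[2] = -3*(-21) = 63
w[3] = -3*63 = -189
w[4] = -3*(-189) = 567
w[5] = -3*567 = -1701
w[6] = -3*(-1701) = 5103
w[7] = -3*5103 = -15309

-15309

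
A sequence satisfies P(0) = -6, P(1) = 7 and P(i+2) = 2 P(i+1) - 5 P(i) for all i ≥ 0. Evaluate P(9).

P(2) = 2·7 - 5·(-6) = 44
P(3) = 2·44 - 5·7 = 53
P(4) = 2·53 - 5·44 = -114
P(5) = 2·(-114) - 5·53 = -493
P(6) = 2·(-493) - 5·(-114) = -416
P(7) = 2·(-416) - 5·(-493) = 1633
P(8) = 2·1633 - 5·(-416) = 5346
P(9) = 2·5346 - 5·1633 = 2527

2527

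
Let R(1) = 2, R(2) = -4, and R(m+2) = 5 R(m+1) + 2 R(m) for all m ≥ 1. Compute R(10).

R(3) = 5*(-4) + 2*2 = -16
R(4) = 5*(-16) + 2*(-4) = -88
R(5) = 5*(-88) + 2*(-16) = -472
R(6) = 5*(-472) + 2*(-88) = -2536
R(7) = 5*(-2536) + 2*(-472) = -13624
R(8) = 5*(-13624) + 2*(-2536) = -73192
R(9) = 5*(-73192) + 2*(-13624) = -393208
R(10) = 5*(-393208) + 2*(-73192) = -2112424

-2112424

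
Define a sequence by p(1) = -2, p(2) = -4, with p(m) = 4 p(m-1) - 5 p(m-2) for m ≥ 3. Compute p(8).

p(3) = 4*(-4) - 5*(-2) = -6
p(4) = 4*(-6) - 5*(-4) = -4
p(5) = 4*(-4) - 5*(-6) = 14
p(6) = 4*14 - 5*(-4) = 76
p(7) = 4*76 - 5*14 = 234
p(8) = 4*234 - 5*76 = 556

556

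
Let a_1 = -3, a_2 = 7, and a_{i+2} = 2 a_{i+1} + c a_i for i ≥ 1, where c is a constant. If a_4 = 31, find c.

3

a_3 = 14 - 3c
a_4 = 28 + c
So 28 + c = 31, giving c = 3.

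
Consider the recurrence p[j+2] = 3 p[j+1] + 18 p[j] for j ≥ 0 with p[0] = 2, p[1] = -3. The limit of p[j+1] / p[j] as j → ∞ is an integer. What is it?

6

The characteristic equation is r^2 - 3r - 18 = 0, which factors as (r - 6)(r + 3) = 0.
So the roots are 6 and -3. Since |6| > |-3| and the coefficient of 6^j is non-zero, the ratio tends to 6.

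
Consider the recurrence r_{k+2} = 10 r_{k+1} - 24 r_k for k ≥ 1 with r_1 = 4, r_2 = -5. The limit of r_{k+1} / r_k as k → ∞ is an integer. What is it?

The characteristic equation is r^2 - 10r + 24 = 0, which factors as (r - 6)(r - 4) = 0.
So the roots are 6 and 4. Since |6| > |4| and the coefficient of 6^k is non-zero, the ratio tends to 6.

6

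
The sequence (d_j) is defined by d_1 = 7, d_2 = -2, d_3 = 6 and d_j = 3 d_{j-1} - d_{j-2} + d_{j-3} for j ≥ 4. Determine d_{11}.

d_4 = 3*6 - (-2) + 7 = 27
d_5 = 3*27 - 6 + (-2) = 73
d_6 = 3*73 - 27 + 6 = 198
d_7 = 3*198 - 73 + 27 = 548
d_8 = 3*548 - 198 + 73 = 1519
d_9 = 3*1519 - 548 + 198 = 4207
d_{10} = 3*4207 - 1519 + 548 = 11650
d_{11} = 3*11650 - 4207 + 1519 = 32262

32262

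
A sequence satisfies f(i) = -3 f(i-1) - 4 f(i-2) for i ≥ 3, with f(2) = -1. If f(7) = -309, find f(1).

-6

Let f(1) = z.
f(3) = 3 - 4z
f(4) = -5 + 12z
f(5) = 3 - 20z
f(6) = 11 + 12z
f(7) = -45 + 44z
So -45 + 44z = -309, giving z = -6.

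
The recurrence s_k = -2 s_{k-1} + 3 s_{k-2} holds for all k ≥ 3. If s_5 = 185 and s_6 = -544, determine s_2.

-4

Rearranging, s_{k-2} = (s_k + 2 s_{k-1}) / 3.
s_4 = (-544 + 2(185)) / 3 = -174/3 = -58
s_3 = (185 + 2(-58)) / 3 = 69/3 = 23
s_2 = (-58 + 2(23)) / 3 = -12/3 = -4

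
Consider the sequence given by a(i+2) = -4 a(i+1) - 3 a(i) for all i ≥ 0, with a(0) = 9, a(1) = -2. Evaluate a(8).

-22951

a(2) = -4*(-2) - 3*9 = -19
a(3) = -4*(-19) - 3*(-2) = 82
a(4) = -4*82 - 3*(-19) = -271
a(5) = -4*(-271) - 3*82 = 838
a(6) = -4*838 - 3*(-271) = -2539
a(7) = -4*(-2539) - 3*838 = 7642
a(8) = -4*7642 - 3*(-2539) = -22951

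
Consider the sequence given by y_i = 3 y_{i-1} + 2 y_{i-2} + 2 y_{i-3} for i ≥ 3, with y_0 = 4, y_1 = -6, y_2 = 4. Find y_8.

y_3 = 3·4 + 2·(-6) + 2·4 = 8
y_4 = 3·8 + 2·4 + 2·(-6) = 20
y_5 = 3·20 + 2·8 + 2·4 = 84
y_6 = 3·84 + 2·20 + 2·8 = 308
y_7 = 3·308 + 2·84 + 2·20 = 1132
y_8 = 3·1132 + 2·308 + 2·84 = 4180

4180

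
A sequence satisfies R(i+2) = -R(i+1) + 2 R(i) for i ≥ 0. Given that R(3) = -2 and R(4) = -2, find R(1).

Rearranging, R(i-2) = (R(i) + R(i-1)) / 2.
R(2) = (-2 + (-2)) / 2 = -4/2 = -2
R(1) = (-2 + (-2)) / 2 = -4/2 = -2

-2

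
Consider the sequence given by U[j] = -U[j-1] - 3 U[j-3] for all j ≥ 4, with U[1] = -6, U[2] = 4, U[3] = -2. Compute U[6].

38

U[4] = -(-2) - 3(-6) = 20
U[5] = -20 - 3(4) = -32
U[6] = -(-32) - 3(-2) = 38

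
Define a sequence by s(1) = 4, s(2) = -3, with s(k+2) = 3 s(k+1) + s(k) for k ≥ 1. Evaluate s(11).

s(3) = 3*(-3) + 4 = -5
s(4) = 3*(-5) + (-3) = -18
s(5) = 3*(-18) + (-5) = -59
s(6) = 3*(-59) + (-18) = -195
s(7) = 3*(-195) + (-59) = -644
s(8) = 3*(-644) + (-195) = -2127
s(9) = 3*(-2127) + (-644) = -7025
s(10) = 3*(-7025) + (-2127) = -23202
s(11) = 3*(-23202) + (-7025) = -76631

-76631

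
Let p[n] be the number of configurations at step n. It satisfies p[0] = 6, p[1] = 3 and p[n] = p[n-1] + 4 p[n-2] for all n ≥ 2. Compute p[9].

14079

p[2] = 3 + 4*6 = 27
p[3] = 27 + 4*3 = 39
p[4] = 39 + 4*27 = 147
p[5] = 147 + 4*39 = 303
p[6] = 303 + 4*147 = 891
p[7] = 891 + 4*303 = 2103
p[8] = 2103 + 4*891 = 5667
p[9] = 5667 + 4*2103 = 14079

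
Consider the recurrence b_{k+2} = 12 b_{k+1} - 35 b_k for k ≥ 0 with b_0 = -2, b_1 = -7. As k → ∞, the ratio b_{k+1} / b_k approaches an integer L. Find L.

The characteristic equation is r^2 - 12r + 35 = 0, which factors as (r - 7)(r - 5) = 0.
So the roots are 7 and 5. Since |7| > |5| and the coefficient of 7^k is non-zero, the ratio tends to 7.

7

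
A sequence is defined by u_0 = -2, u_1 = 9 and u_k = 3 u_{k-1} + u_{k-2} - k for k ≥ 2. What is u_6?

u_2 = 3·9 + (-2) - 2 = 23
u_3 = 3·23 + 9 - 3 = 75
u_4 = 3·75 + 23 - 4 = 244
u_5 = 3·244 + 75 - 5 = 802
u_6 = 3·802 + 244 - 6 = 2644

2644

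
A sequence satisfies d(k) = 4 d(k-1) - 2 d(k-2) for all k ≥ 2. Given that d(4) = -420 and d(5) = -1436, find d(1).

-7

Rearranging, d(k-2) = (d(k) - 4 d(k-1)) / -2.
d(3) = (-1436 - 4·(-420)) / -2 = 244/-2 = -122
d(2) = (-420 - 4·(-122)) / -2 = 68/-2 = -34
d(1) = (-122 - 4·(-34)) / -2 = 14/-2 = -7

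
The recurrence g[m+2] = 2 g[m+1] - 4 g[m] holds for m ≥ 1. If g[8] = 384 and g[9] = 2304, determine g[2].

Rearranging, g[m-2] = (g[m] - 2 g[m-1]) / -4.
g[7] = (2304 - 2·384) / -4 = 1536/-4 = -384
g[6] = (384 - 2·(-384)) / -4 = 1152/-4 = -288
g[5] = (-384 - 2·(-288)) / -4 = 192/-4 = -48
g[4] = (-288 - 2·(-48)) / -4 = -192/-4 = 48
g[3] = (-48 - 2·48) / -4 = -144/-4 = 36
g[2] = (48 - 2·36) / -4 = -24/-4 = 6

6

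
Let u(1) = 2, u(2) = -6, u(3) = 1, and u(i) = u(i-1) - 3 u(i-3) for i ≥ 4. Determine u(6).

u(4) = 1 - 3*2 = -5
u(5) = (-5) - 3*(-6) = 13
u(6) = 13 - 3*1 = 10

10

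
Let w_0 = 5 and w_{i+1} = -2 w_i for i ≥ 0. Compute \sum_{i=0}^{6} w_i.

w_1 = -2(5) = -10
w_2 = -2(-10) = 20
w_3 = -2(20) = -40
w_4 = -2(-40) = 80
w_5 = -2(80) = -160
w_6 = -2(-160) = 320
Sum = 5 + (-10) + 20 + (-40) + 80 + (-160) + 320 = 215

215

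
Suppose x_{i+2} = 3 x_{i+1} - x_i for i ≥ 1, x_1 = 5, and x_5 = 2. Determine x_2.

2

Let x_2 = v.
x_3 = -5 + 3v
x_4 = -15 + 8v
x_5 = -40 + 21v
So -40 + 21v = 2, giving v = 2.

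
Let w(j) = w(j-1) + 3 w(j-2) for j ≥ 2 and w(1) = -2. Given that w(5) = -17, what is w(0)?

1

Let w(0) = v.
w(2) = -2 + 3v
w(3) = -8 + 3v
w(4) = -14 + 12v
w(5) = -38 + 21v
So -38 + 21v = -17, giving v = 1.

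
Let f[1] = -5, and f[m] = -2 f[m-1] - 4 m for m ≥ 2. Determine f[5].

f[2] = -2(-5) - 8 = 2
f[3] = -2(2) - 12 = -16
f[4] = -2(-16) - 16 = 16
f[5] = -2(16) - 20 = -52

-52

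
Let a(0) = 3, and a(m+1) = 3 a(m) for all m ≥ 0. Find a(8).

19683

a(1) = 3*3 = 9
a(2) = 3*9 = 27
a(3) = 3*27 = 81
a(4) = 3*81 = 243
a(5) = 3*243 = 729
a(6) = 3*729 = 2187
a(7) = 3*2187 = 6561
a(8) = 3*6561 = 19683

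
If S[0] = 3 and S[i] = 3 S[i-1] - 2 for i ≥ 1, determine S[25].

1694577218887

The fixed point is -2/(1 - 3) = 1, so S[i] - 1 = 3(S[i-1] - 1).
Hence S[i] = 2·3^i + 1.
S[25] = 2·3^{25} + 1 = 2·847288609443 + 1 = 1694577218887.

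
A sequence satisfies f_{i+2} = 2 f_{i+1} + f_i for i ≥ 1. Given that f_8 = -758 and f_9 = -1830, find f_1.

-6

Rearranging, f_{i-2} = f_i - 2 f_{i-1}.
f_7 = -1830 - 2(-758) = -314
f_6 = -758 - 2(-314) = -130
f_5 = -314 - 2(-130) = -54
f_4 = -130 - 2(-54) = -22
f_3 = -54 - 2(-22) = -10
f_2 = -22 - 2(-10) = -2
f_1 = -10 - 2(-2) = -6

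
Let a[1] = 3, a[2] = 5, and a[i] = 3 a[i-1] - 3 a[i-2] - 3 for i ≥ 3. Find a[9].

-165

a[3] = 3·5 - 3·3 - 3 = 3
a[4] = 3·3 - 3·5 - 3 = -9
a[5] = 3·(-9) - 3·3 - 3 = -39
a[6] = 3·(-39) - 3·(-9) - 3 = -93
a[7] = 3·(-93) - 3·(-39) - 3 = -165
a[8] = 3·(-165) - 3·(-93) - 3 = -219
a[9] = 3·(-219) - 3·(-165) - 3 = -165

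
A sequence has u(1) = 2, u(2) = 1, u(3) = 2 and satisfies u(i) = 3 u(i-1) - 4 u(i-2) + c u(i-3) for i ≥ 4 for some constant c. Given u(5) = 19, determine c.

u(4) = 2 + 2c
u(5) = -2 + 7c
So -2 + 7c = 19, giving c = 3.

3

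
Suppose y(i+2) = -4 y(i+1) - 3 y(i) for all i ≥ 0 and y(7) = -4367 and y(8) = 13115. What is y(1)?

1

Rearranging, y(i-2) = (y(i) + 4 y(i-1)) / -3.
y(6) = (13115 + 4*(-4367)) / -3 = -4353/-3 = 1451
y(5) = (-4367 + 4*1451) / -3 = 1437/-3 = -479
y(4) = (1451 + 4*(-479)) / -3 = -465/-3 = 155
y(3) = (-479 + 4*155) / -3 = 141/-3 = -47
y(2) = (155 + 4*(-47)) / -3 = -33/-3 = 11
y(1) = (-47 + 4*11) / -3 = -3/-3 = 1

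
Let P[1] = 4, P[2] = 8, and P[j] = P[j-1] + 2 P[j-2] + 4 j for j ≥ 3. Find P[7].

580

P[3] = 8 + 2·4 + 12 = 28
P[4] = 28 + 2·8 + 16 = 60
P[5] = 60 + 2·28 + 20 = 136
P[6] = 136 + 2·60 + 24 = 280
P[7] = 280 + 2·136 + 28 = 580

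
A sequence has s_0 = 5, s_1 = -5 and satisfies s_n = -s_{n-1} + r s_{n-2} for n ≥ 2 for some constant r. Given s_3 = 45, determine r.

s_2 = 5 + 5r
s_3 = -5 - 10r
So -5 - 10r = 45, giving r = -5.

-5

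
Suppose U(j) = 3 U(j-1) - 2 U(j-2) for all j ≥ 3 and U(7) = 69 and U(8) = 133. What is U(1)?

6

Rearranging, U(j-2) = (U(j) - 3 U(j-1)) / -2.
U(6) = (133 - 3·69) / -2 = -74/-2 = 37
U(5) = (69 - 3·37) / -2 = -42/-2 = 21
U(4) = (37 - 3·21) / -2 = -26/-2 = 13
U(3) = (21 - 3·13) / -2 = -18/-2 = 9
U(2) = (13 - 3·9) / -2 = -14/-2 = 7
U(1) = (9 - 3·7) / -2 = -12/-2 = 6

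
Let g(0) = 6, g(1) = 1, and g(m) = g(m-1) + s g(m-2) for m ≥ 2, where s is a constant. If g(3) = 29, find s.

4

g(2) = 1 + 6s
g(3) = 1 + 7s
So 1 + 7s = 29, giving s = 4.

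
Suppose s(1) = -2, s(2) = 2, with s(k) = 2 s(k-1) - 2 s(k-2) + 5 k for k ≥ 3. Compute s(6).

112

s(3) = 2*2 - 2*(-2) + 15 = 23
s(4) = 2*23 - 2*2 + 20 = 62
s(5) = 2*62 - 2*23 + 25 = 103
s(6) = 2*103 - 2*62 + 30 = 112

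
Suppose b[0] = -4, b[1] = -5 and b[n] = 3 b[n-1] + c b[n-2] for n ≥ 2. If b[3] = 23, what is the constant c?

-4

b[2] = -15 - 4c
b[3] = -45 - 17c
So -45 - 17c = 23, giving c = -4.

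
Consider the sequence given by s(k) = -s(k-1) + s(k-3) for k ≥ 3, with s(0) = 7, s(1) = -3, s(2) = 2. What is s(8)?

s(3) = -2 + 7 = 5
s(4) = -5 + (-3) = -8
s(5) = -(-8) + 2 = 10
s(6) = -10 + 5 = -5
s(7) = -(-5) + (-8) = -3
s(8) = -(-3) + 10 = 13

13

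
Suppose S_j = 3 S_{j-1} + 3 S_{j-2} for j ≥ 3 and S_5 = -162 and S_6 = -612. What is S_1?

-2

Rearranging, S_{j-2} = (S_j - 3 S_{j-1}) / 3.
S_4 = (-612 - 3*(-162)) / 3 = -126/3 = -42
S_3 = (-162 - 3*(-42)) / 3 = -36/3 = -12
S_2 = (-42 - 3*(-12)) / 3 = -6/3 = -2
S_1 = (-12 - 3*(-2)) / 3 = -6/3 = -2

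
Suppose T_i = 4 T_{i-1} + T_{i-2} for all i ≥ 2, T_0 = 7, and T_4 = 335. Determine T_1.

Let T_1 = z.
T_2 = 7 + 4z
T_3 = 28 + 17z
T_4 = 119 + 72z
So 119 + 72z = 335, giving z = 3.

3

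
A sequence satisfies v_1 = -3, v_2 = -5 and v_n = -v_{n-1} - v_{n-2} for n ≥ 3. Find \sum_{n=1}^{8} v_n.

-8

v_3 = -(-5) - (-3) = 8
v_4 = -8 - (-5) = -3
v_5 = -(-3) - 8 = -5
v_6 = -(-5) - (-3) = 8
v_7 = -8 - (-5) = -3
v_8 = -(-3) - 8 = -5
Sum = (-3) + (-5) + 8 + (-3) + (-5) + 8 + (-3) + (-5) = -8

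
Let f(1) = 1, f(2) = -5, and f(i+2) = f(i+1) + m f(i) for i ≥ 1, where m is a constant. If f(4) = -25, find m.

f(3) = -5 + m
f(4) = -5 - 4m
So -5 - 4m = -25, giving m = 5.

5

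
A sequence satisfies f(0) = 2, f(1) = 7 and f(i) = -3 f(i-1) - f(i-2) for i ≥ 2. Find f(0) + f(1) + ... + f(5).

f(2) = -3·7 - 2 = -23
f(3) = -3·(-23) - 7 = 62
f(4) = -3·62 - (-23) = -163
f(5) = -3·(-163) - 62 = 427
Sum = 2 + 7 + (-23) + 62 + (-163) + 427 = 312

312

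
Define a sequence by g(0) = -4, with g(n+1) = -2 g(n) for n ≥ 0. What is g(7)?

g(1) = -2·(-4) = 8
g(2) = -2·8 = -16
g(3) = -2·(-16) = 32
g(4) = -2·32 = -64
g(5) = -2·(-64) = 128
g(6) = -2·128 = -256
g(7) = -2·(-256) = 512

512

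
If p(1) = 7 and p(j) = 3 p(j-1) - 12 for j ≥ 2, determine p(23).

The fixed point is -12/(1 - 3) = 6, so p(j) - 6 = 3(p(j-1) - 6).
Hence p(j) = 1·3^{j-1} + 6.
p(23) = 1·3^{22} + 6 = 1·31381059609 + 6 = 31381059615.

31381059615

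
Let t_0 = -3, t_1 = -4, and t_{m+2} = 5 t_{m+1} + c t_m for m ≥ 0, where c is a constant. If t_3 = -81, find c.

t_2 = -20 - 3c
t_3 = -100 - 19c
So -100 - 19c = -81, giving c = -1.

-1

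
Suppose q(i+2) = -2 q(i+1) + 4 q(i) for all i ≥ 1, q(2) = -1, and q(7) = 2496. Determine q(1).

Let q(1) = z.
q(3) = 2 + 4z
q(4) = -8 - 8z
q(5) = 24 + 32z
q(6) = -80 - 96z
q(7) = 256 + 320z
So 256 + 320z = 2496, giving z = 7.

7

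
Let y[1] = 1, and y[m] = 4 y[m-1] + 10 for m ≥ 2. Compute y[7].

y[2] = 4·1 + 10 = 14
y[3] = 4·14 + 10 = 66
y[4] = 4·66 + 10 = 274
y[5] = 4·274 + 10 = 1106
y[6] = 4·1106 + 10 = 4434
y[7] = 4·4434 + 10 = 17746

17746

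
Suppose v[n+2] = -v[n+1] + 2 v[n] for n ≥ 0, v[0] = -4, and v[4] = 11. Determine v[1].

Let v[1] = w.
v[2] = -8 - w
v[3] = 8 + 3w
v[4] = -24 - 5w
So -24 - 5w = 11, giving w = -7.

-7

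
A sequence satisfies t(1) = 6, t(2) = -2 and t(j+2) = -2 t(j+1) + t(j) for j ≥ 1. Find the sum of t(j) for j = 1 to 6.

t(3) = -2*(-2) + 6 = 10
t(4) = -2*10 + (-2) = -22
t(5) = -2*(-22) + 10 = 54
t(6) = -2*54 + (-22) = -130
Sum = 6 + (-2) + 10 + (-22) + 54 + (-130) = -84

-84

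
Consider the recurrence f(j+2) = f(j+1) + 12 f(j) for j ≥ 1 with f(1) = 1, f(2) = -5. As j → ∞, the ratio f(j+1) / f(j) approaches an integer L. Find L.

4

The characteristic equation is r^2 - r - 12 = 0, which factors as (r - 4)(r + 3) = 0.
So the roots are 4 and -3. Since |4| > |-3| and the coefficient of 4^j is non-zero, the ratio tends to 4.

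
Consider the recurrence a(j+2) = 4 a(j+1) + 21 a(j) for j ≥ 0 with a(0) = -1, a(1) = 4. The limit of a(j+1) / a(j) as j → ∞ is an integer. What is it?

7

The characteristic equation is r^2 - 4r - 21 = 0, which factors as (r - 7)(r + 3) = 0.
So the roots are 7 and -3. Since |7| > |-3| and the coefficient of 7^j is non-zero, the ratio tends to 7.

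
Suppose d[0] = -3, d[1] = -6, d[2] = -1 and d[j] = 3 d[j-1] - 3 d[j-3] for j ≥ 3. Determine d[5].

111

d[3] = 3(-1) - 3(-3) = 6
d[4] = 3(6) - 3(-6) = 36
d[5] = 3(36) - 3(-1) = 111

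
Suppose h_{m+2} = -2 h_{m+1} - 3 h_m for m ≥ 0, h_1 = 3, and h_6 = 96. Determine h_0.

2

Let h_0 = w.
h_2 = -6 - 3w
h_3 = 3 + 6w
h_4 = 12 - 3w
h_5 = -33 - 12w
h_6 = 30 + 33w
So 30 + 33w = 96, giving w = 2.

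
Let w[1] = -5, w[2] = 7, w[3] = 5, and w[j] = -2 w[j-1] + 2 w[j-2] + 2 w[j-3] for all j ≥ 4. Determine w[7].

208

w[4] = -2(5) + 2(7) + 2(-5) = -6
w[5] = -2(-6) + 2(5) + 2(7) = 36
w[6] = -2(36) + 2(-6) + 2(5) = -74
w[7] = -2(-74) + 2(36) + 2(-6) = 208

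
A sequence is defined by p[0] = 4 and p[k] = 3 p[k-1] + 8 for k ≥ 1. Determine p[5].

1940

p[1] = 3*4 + 8 = 20
p[2] = 3*20 + 8 = 68
p[3] = 3*68 + 8 = 212
p[4] = 3*212 + 8 = 644
p[5] = 3*644 + 8 = 1940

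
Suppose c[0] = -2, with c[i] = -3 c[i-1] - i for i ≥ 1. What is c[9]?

c[1] = -3(-2) - 1 = 5
c[2] = -3(5) - 2 = -17
c[3] = -3(-17) - 3 = 48
c[4] = -3(48) - 4 = -148
c[5] = -3(-148) - 5 = 439
c[6] = -3(439) - 6 = -1323
c[7] = -3(-1323) - 7 = 3962
c[8] = -3(3962) - 8 = -11894
c[9] = -3(-11894) - 9 = 35673

35673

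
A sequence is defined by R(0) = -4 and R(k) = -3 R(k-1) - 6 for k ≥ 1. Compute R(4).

-204

R(1) = -3·(-4) - 6 = 6
R(2) = -3·6 - 6 = -24
R(3) = -3·(-24) - 6 = 66
R(4) = -3·66 - 6 = -204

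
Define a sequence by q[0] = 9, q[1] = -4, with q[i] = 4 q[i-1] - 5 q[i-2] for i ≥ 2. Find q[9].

19916

q[2] = 4·(-4) - 5·9 = -61
q[3] = 4·(-61) - 5·(-4) = -224
q[4] = 4·(-224) - 5·(-61) = -591
q[5] = 4·(-591) - 5·(-224) = -1244
q[6] = 4·(-1244) - 5·(-591) = -2021
q[7] = 4·(-2021) - 5·(-1244) = -1864
q[8] = 4·(-1864) - 5·(-2021) = 2649
q[9] = 4·2649 - 5·(-1864) = 19916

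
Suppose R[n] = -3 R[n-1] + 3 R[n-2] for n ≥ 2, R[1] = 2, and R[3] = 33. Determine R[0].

-1

Let R[0] = w.
R[2] = -6 + 3w
R[3] = 24 - 9w
So 24 - 9w = 33, giving w = -1.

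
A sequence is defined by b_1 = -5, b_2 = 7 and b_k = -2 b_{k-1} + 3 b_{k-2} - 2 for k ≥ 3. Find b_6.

b_3 = -2(7) + 3(-5) - 2 = -31
b_4 = -2(-31) + 3(7) - 2 = 81
b_5 = -2(81) + 3(-31) - 2 = -257
b_6 = -2(-257) + 3(81) - 2 = 755

755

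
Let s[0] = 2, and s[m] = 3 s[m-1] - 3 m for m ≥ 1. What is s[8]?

-1626

s[1] = 3(2) - 3 = 3
s[2] = 3(3) - 6 = 3
s[3] = 3(3) - 9 = 0
s[4] = 3(0) - 12 = -12
s[5] = 3(-12) - 15 = -51
s[6] = 3(-51) - 18 = -171
s[7] = 3(-171) - 21 = -534
s[8] = 3(-534) - 24 = -1626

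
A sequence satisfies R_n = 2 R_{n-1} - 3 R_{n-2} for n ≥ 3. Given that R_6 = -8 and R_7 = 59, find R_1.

3

Rearranging, R_{n-2} = (R_n - 2 R_{n-1}) / -3.
R_5 = (59 - 2(-8)) / -3 = 75/-3 = -25
R_4 = (-8 - 2(-25)) / -3 = 42/-3 = -14
R_3 = (-25 - 2(-14)) / -3 = 3/-3 = -1
R_2 = (-14 - 2(-1)) / -3 = -12/-3 = 4
R_1 = (-1 - 2(4)) / -3 = -9/-3 = 3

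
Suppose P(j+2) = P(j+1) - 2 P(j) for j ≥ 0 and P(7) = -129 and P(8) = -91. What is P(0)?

8

Rearranging, P(j-2) = (P(j) - P(j-1)) / -2.
P(6) = (-91 - (-129)) / -2 = 38/-2 = -19
P(5) = (-129 - (-19)) / -2 = -110/-2 = 55
P(4) = (-19 - 55) / -2 = -74/-2 = 37
P(3) = (55 - 37) / -2 = 18/-2 = -9
P(2) = (37 - (-9)) / -2 = 46/-2 = -23
P(1) = (-9 - (-23)) / -2 = 14/-2 = -7
P(0) = (-23 - (-7)) / -2 = -16/-2 = 8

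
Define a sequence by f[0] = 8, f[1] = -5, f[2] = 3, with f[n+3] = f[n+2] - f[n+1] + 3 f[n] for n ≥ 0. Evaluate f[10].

f[3] = 3 - (-5) + 3(8) = 32
f[4] = 32 - 3 + 3(-5) = 14
f[5] = 14 - 32 + 3(3) = -9
f[6] = (-9) - 14 + 3(32) = 73
f[7] = 73 - (-9) + 3(14) = 124
f[8] = 124 - 73 + 3(-9) = 24
f[9] = 24 - 124 + 3(73) = 119
f[10] = 119 - 24 + 3(124) = 467

467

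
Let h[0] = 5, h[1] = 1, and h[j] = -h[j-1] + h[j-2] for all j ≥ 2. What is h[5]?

-10

h[2] = -1 + 5 = 4
h[3] = -4 + 1 = -3
h[4] = -(-3) + 4 = 7
h[5] = -7 + (-3) = -10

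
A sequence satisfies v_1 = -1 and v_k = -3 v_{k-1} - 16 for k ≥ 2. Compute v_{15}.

The fixed point is -16/(1 + 3) = -4, so v_k + 4 = -3(v_{k-1} + 4).
Hence v_k = 3·(-3)^{k-1} - 4.
v_{15} = 3·(-3)^{14} - 4 = 3·4782969 - 4 = 14348903.

14348903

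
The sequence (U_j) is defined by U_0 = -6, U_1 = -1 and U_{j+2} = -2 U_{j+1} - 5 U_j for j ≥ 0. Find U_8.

U_2 = -2(-1) - 5(-6) = 32
U_3 = -2(32) - 5(-1) = -59
U_4 = -2(-59) - 5(32) = -42
U_5 = -2(-42) - 5(-59) = 379
U_6 = -2(379) - 5(-42) = -548
U_7 = -2(-548) - 5(379) = -799
U_8 = -2(-799) - 5(-548) = 4338

4338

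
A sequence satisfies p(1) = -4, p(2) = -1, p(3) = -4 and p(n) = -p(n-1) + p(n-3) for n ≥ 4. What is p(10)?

p(4) = -(-4) + (-4) = 0
p(5) = -0 + (-1) = -1
p(6) = -(-1) + (-4) = -3
p(7) = -(-3) + 0 = 3
p(8) = -3 + (-1) = -4
p(9) = -(-4) + (-3) = 1
p(10) = -1 + 3 = 2

2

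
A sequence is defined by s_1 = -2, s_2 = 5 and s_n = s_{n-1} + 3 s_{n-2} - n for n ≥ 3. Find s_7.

s_3 = 5 + 3(-2) - 3 = -4
s_4 = (-4) + 3(5) - 4 = 7
s_5 = 7 + 3(-4) - 5 = -10
s_6 = (-10) + 3(7) - 6 = 5
s_7 = 5 + 3(-10) - 7 = -32

-32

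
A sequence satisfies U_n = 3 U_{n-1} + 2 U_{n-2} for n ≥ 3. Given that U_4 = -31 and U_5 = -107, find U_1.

4

Rearranging, U_{n-2} = (U_n - 3 U_{n-1}) / 2.
U_3 = (-107 - 3(-31)) / 2 = -14/2 = -7
U_2 = (-31 - 3(-7)) / 2 = -10/2 = -5
U_1 = (-7 - 3(-5)) / 2 = 8/2 = 4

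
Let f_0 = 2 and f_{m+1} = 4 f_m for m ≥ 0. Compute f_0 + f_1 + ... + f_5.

f_1 = 4*2 = 8
f_2 = 4*8 = 32
f_3 = 4*32 = 128
f_4 = 4*128 = 512
f_5 = 4*512 = 2048
Sum = 2 + 8 + 32 + 128 + 512 + 2048 = 2730

2730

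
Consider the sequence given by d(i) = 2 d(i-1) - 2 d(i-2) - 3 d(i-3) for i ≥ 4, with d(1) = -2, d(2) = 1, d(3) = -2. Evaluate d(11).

d(4) = 2·(-2) - 2·1 - 3·(-2) = 0
d(5) = 2·0 - 2·(-2) - 3·1 = 1
d(6) = 2·1 - 2·0 - 3·(-2) = 8
d(7) = 2·8 - 2·1 - 3·0 = 14
d(8) = 2·14 - 2·8 - 3·1 = 9
d(9) = 2·9 - 2·14 - 3·8 = -34
d(10) = 2·(-34) - 2·9 - 3·14 = -128
d(11) = 2·(-128) - 2·(-34) - 3·9 = -215

-215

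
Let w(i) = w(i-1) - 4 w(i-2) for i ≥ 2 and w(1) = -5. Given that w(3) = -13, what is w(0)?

7

Let w(0) = z.
w(2) = -5 - 4z
w(3) = 15 - 4z
So 15 - 4z = -13, giving z = 7.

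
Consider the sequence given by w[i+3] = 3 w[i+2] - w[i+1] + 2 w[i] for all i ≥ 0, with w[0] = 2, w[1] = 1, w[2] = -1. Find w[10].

w[3] = 3*(-1) - 1 + 2*2 = 0
w[4] = 3*0 - (-1) + 2*1 = 3
w[5] = 3*3 - 0 + 2*(-1) = 7
w[6] = 3*7 - 3 + 2*0 = 18
w[7] = 3*18 - 7 + 2*3 = 53
w[8] = 3*53 - 18 + 2*7 = 155
w[9] = 3*155 - 53 + 2*18 = 448
w[10] = 3*448 - 155 + 2*53 = 1295

1295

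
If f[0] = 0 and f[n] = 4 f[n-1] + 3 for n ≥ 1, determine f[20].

1099511627775

The fixed point is 3/(1 - 4) = -1, so f[n] + 1 = 4(f[n-1] + 1).
Hence f[n] = 1·4^n - 1.
f[20] = 1·4^{20} - 1 = 1·1099511627776 - 1 = 1099511627775.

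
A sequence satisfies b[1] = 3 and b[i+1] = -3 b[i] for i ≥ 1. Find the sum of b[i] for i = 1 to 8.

-4920

b[2] = -3*3 = -9
b[3] = -3*(-9) = 27
b[4] = -3*27 = -81
b[5] = -3*(-81) = 243
b[6] = -3*243 = -729
b[7] = -3*(-729) = 2187
b[8] = -3*2187 = -6561
Sum = 3 + (-9) + 27 + (-81) + 243 + (-729) + 2187 + (-6561) = -4920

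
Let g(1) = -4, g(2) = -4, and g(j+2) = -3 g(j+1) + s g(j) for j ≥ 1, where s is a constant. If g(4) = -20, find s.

g(3) = 12 - 4s
g(4) = -36 + 8s
So -36 + 8s = -20, giving s = 2.

2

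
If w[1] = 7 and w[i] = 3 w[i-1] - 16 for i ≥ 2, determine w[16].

The fixed point is -16/(1 - 3) = 8, so w[i] - 8 = 3(w[i-1] - 8).
Hence w[i] = -1·3^{i-1} + 8.
w[16] = -1·3^{15} + 8 = -1·14348907 + 8 = -14348899.

-14348899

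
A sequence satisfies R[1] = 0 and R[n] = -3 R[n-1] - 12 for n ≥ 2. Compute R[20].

The fixed point is -12/(1 + 3) = -3, so R[n] + 3 = -3(R[n-1] + 3).
Hence R[n] = 3·(-3)^{n-1} - 3.
R[20] = 3·(-3)^{19} - 3 = 3·-1162261467 - 3 = -3486784404.

-3486784404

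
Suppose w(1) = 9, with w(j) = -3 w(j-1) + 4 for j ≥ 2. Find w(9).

w(2) = -3(9) + 4 = -23
w(3) = -3(-23) + 4 = 73
w(4) = -3(73) + 4 = -215
w(5) = -3(-215) + 4 = 649
w(6) = -3(649) + 4 = -1943
w(7) = -3(-1943) + 4 = 5833
w(8) = -3(5833) + 4 = -17495
w(9) = -3(-17495) + 4 = 52489

52489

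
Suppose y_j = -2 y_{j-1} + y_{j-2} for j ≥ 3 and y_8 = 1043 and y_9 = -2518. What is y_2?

Rearranging, y_{j-2} = y_j + 2 y_{j-1}.
y_7 = -2518 + 2·1043 = -432
y_6 = 1043 + 2·(-432) = 179
y_5 = -432 + 2·179 = -74
y_4 = 179 + 2·(-74) = 31
y_3 = -74 + 2·31 = -12
y_2 = 31 + 2·(-12) = 7

7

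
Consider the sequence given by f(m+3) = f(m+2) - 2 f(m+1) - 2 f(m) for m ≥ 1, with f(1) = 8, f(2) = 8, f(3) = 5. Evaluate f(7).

151

f(4) = 5 - 2*8 - 2*8 = -27
f(5) = (-27) - 2*5 - 2*8 = -53
f(6) = (-53) - 2*(-27) - 2*5 = -9
f(7) = (-9) - 2*(-53) - 2*(-27) = 151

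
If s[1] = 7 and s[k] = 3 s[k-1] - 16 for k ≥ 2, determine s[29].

The fixed point is -16/(1 - 3) = 8, so s[k] - 8 = 3(s[k-1] - 8).
Hence s[k] = -1·3^{k-1} + 8.
s[29] = -1·3^{28} + 8 = -1·22876792454961 + 8 = -22876792454953.

-22876792454953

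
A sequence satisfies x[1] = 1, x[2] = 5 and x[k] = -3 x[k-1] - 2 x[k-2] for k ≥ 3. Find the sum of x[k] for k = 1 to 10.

2046

x[3] = -3·5 - 2·1 = -17
x[4] = -3·(-17) - 2·5 = 41
x[5] = -3·41 - 2·(-17) = -89
x[6] = -3·(-89) - 2·41 = 185
x[7] = -3·185 - 2·(-89) = -377
x[8] = -3·(-377) - 2·185 = 761
x[9] = -3·761 - 2·(-377) = -1529
x[10] = -3·(-1529) - 2·761 = 3065
Sum = 1 + 5 + (-17) + 41 + (-89) + 185 + (-377) + 761 + (-1529) + 3065 = 2046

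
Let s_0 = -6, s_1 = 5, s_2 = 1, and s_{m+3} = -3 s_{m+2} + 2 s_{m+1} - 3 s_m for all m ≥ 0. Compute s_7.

s_3 = -3(1) + 2(5) - 3(-6) = 25
s_4 = -3(25) + 2(1) - 3(5) = -88
s_5 = -3(-88) + 2(25) - 3(1) = 311
s_6 = -3(311) + 2(-88) - 3(25) = -1184
s_7 = -3(-1184) + 2(311) - 3(-88) = 4438

4438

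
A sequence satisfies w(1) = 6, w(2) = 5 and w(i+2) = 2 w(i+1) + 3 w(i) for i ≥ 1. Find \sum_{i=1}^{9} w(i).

27066

w(3) = 2·5 + 3·6 = 28
w(4) = 2·28 + 3·5 = 71
w(5) = 2·71 + 3·28 = 226
w(6) = 2·226 + 3·71 = 665
w(7) = 2·665 + 3·226 = 2008
w(8) = 2·2008 + 3·665 = 6011
w(9) = 2·6011 + 3·2008 = 18046
Sum = 6 + 5 + 28 + 71 + 226 + 665 + 2008 + 6011 + 18046 = 27066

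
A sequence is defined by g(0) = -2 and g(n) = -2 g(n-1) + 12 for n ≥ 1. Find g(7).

772

g(1) = -2·(-2) + 12 = 16
g(2) = -2·16 + 12 = -20
g(3) = -2·(-20) + 12 = 52
g(4) = -2·52 + 12 = -92
g(5) = -2·(-92) + 12 = 196
g(6) = -2·196 + 12 = -380
g(7) = -2·(-380) + 12 = 772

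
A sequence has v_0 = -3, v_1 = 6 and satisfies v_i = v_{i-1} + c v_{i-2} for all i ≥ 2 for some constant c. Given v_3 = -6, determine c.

v_2 = 6 - 3c
v_3 = 6 + 3c
So 6 + 3c = -6, giving c = -4.

-4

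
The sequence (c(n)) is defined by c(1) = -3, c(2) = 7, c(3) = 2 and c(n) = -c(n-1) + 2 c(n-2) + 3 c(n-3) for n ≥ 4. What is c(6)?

-10

c(4) = -2 + 2*7 + 3*(-3) = 3
c(5) = -3 + 2*2 + 3*7 = 22
c(6) = -22 + 2*3 + 3*2 = -10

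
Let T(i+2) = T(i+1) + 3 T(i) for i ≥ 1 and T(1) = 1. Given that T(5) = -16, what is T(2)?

-4

Let T(2) = z.
T(3) = 3 + z
T(4) = 3 + 4z
T(5) = 12 + 7z
So 12 + 7z = -16, giving z = -4.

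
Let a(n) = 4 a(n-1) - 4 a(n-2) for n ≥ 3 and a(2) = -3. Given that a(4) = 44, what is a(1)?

Let a(1) = v.
a(3) = -12 - 4v
a(4) = -36 - 16v
So -36 - 16v = 44, giving v = -5.

-5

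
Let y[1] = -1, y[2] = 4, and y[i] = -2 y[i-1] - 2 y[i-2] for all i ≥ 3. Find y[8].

y[3] = -2(4) - 2(-1) = -6
y[4] = -2(-6) - 2(4) = 4
y[5] = -2(4) - 2(-6) = 4
y[6] = -2(4) - 2(4) = -16
y[7] = -2(-16) - 2(4) = 24
y[8] = -2(24) - 2(-16) = -16

-16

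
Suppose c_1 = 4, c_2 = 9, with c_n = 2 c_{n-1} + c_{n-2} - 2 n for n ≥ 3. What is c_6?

c_3 = 2(9) + 4 - 6 = 16
c_4 = 2(16) + 9 - 8 = 33
c_5 = 2(33) + 16 - 10 = 72
c_6 = 2(72) + 33 - 12 = 165

165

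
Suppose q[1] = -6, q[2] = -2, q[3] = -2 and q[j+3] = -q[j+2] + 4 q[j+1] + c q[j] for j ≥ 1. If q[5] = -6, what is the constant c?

q[4] = -6 - 6c
q[5] = -2 + 4c
So -2 + 4c = -6, giving c = -1.

-1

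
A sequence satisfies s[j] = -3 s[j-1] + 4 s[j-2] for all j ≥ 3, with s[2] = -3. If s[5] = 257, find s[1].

2

Let s[1] = w.
s[3] = 9 + 4w
s[4] = -39 - 12w
s[5] = 153 + 52w
So 153 + 52w = 257, giving w = 2.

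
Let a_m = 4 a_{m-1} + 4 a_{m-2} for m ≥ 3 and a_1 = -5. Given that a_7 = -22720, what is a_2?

-6

Let a_2 = x.
a_3 = -20 + 4x
a_4 = -80 + 20x
a_5 = -400 + 96x
a_6 = -1920 + 464x
a_7 = -9280 + 2240x
So -9280 + 2240x = -22720, giving x = -6.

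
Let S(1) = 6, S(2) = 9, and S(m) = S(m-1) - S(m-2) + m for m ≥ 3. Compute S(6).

S(3) = 9 - 6 + 3 = 6
S(4) = 6 - 9 + 4 = 1
S(5) = 1 - 6 + 5 = 0
S(6) = 0 - 1 + 6 = 5

5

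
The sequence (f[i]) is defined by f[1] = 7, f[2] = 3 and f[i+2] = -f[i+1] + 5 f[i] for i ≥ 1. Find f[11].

f[3] = -3 + 5(7) = 32
f[4] = -32 + 5(3) = -17
f[5] = -(-17) + 5(32) = 177
f[6] = -177 + 5(-17) = -262
f[7] = -(-262) + 5(177) = 1147
f[8] = -1147 + 5(-262) = -2457
f[9] = -(-2457) + 5(1147) = 8192
f[10] = -8192 + 5(-2457) = -20477
f[11] = -(-20477) + 5(8192) = 61437

61437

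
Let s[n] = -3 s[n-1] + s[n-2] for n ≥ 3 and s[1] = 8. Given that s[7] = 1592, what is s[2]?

Let s[2] = v.
s[3] = 8 - 3v
s[4] = -24 + 10v
s[5] = 80 - 33v
s[6] = -264 + 109v
s[7] = 872 - 360v
So 872 - 360v = 1592, giving v = -2.

-2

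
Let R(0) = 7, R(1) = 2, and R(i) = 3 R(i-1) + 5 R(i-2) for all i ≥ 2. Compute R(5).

2477

R(2) = 3(2) + 5(7) = 41
R(3) = 3(41) + 5(2) = 133
R(4) = 3(133) + 5(41) = 604
R(5) = 3(604) + 5(133) = 2477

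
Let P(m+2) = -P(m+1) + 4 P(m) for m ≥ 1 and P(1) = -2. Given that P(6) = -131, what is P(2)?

-7

Let P(2) = x.
P(3) = -8 - x
P(4) = 8 + 5x
P(5) = -40 - 9x
P(6) = 72 + 29x
So 72 + 29x = -131, giving x = -7.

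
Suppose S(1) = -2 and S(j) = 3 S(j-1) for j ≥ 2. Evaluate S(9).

S(2) = 3·(-2) = -6
S(3) = 3·(-6) = -18
S(4) = 3·(-18) = -54
S(5) = 3·(-54) = -162
S(6) = 3·(-162) = -486
S(7) = 3·(-486) = -1458
S(8) = 3·(-1458) = -4374
S(9) = 3·(-4374) = -13122

-13122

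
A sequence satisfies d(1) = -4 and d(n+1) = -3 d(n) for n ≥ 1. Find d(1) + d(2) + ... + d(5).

d(2) = -3·(-4) = 12
d(3) = -3·12 = -36
d(4) = -3·(-36) = 108
d(5) = -3·108 = -324
Sum = (-4) + 12 + (-36) + 108 + (-324) = -244

-244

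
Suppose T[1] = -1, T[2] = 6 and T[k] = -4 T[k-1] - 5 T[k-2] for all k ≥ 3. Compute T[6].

T[3] = -4(6) - 5(-1) = -19
T[4] = -4(-19) - 5(6) = 46
T[5] = -4(46) - 5(-19) = -89
T[6] = -4(-89) - 5(46) = 126

126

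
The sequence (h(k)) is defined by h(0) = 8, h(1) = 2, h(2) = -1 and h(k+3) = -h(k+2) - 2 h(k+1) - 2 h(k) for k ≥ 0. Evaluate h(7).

-61

h(3) = -(-1) - 2·2 - 2·8 = -19
h(4) = -(-19) - 2·(-1) - 2·2 = 17
h(5) = -17 - 2·(-19) - 2·(-1) = 23
h(6) = -23 - 2·17 - 2·(-19) = -19
h(7) = -(-19) - 2·23 - 2·17 = -61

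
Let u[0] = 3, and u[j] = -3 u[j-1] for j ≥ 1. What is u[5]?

-729

u[1] = -3*3 = -9
u[2] = -3*(-9) = 27
u[3] = -3*27 = -81
u[4] = -3*(-81) = 243
u[5] = -3*243 = -729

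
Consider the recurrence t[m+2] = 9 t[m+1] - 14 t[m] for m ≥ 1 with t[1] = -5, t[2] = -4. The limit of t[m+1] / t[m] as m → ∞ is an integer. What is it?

The characteristic equation is r^2 - 9r + 14 = 0, which factors as (r - 7)(r - 2) = 0.
So the roots are 7 and 2. Since |7| > |2| and the coefficient of 7^m is non-zero, the ratio tends to 7.

7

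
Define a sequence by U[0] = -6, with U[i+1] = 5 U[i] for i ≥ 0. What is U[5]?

-18750

U[1] = 5*(-6) = -30
U[2] = 5*(-30) = -150
U[3] = 5*(-150) = -750
U[4] = 5*(-750) = -3750
U[5] = 5*(-3750) = -18750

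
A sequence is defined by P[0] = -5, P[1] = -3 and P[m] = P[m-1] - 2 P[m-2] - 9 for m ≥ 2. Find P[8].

-2

P[2] = (-3) - 2·(-5) - 9 = -2
P[3] = (-2) - 2·(-3) - 9 = -5
P[4] = (-5) - 2·(-2) - 9 = -10
P[5] = (-10) - 2·(-5) - 9 = -9
P[6] = (-9) - 2·(-10) - 9 = 2
P[7] = 2 - 2·(-9) - 9 = 11
P[8] = 11 - 2·2 - 9 = -2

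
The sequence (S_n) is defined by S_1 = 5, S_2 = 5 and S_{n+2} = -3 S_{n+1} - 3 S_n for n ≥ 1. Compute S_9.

S_3 = -3*5 - 3*5 = -30
S_4 = -3*(-30) - 3*5 = 75
S_5 = -3*75 - 3*(-30) = -135
S_6 = -3*(-135) - 3*75 = 180
S_7 = -3*180 - 3*(-135) = -135
S_8 = -3*(-135) - 3*180 = -135
S_9 = -3*(-135) - 3*(-135) = 810

810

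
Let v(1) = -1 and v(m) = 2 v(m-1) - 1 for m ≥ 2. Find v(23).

-8388607

The fixed point is -1/(1 - 2) = 1, so v(m) - 1 = 2(v(m-1) - 1).
Hence v(m) = -2·2^{m-1} + 1.
v(23) = -2·2^{22} + 1 = -2·4194304 + 1 = -8388607.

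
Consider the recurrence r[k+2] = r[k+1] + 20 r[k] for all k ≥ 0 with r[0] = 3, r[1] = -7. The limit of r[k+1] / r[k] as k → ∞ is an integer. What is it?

The characteristic equation is r^2 - r - 20 = 0, which factors as (r - 5)(r + 4) = 0.
So the roots are 5 and -4. Since |5| > |-4| and the coefficient of 5^k is non-zero, the ratio tends to 5.

5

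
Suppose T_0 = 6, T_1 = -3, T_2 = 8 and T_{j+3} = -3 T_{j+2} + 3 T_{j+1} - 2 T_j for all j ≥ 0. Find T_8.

38372

T_3 = -3·8 + 3·(-3) - 2·6 = -45
T_4 = -3·(-45) + 3·8 - 2·(-3) = 165
T_5 = -3·165 + 3·(-45) - 2·8 = -646
T_6 = -3·(-646) + 3·165 - 2·(-45) = 2523
T_7 = -3·2523 + 3·(-646) - 2·165 = -9837
T_8 = -3·(-9837) + 3·2523 - 2·(-646) = 38372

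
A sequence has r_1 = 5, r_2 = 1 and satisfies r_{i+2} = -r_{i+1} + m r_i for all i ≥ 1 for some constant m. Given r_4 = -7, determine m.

r_3 = -1 + 5m
r_4 = 1 - 4m
So 1 - 4m = -7, giving m = 2.

2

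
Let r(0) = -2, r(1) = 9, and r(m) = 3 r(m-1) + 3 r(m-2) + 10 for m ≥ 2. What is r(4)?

493

r(2) = 3*9 + 3*(-2) + 10 = 31
r(3) = 3*31 + 3*9 + 10 = 130
r(4) = 3*130 + 3*31 + 10 = 493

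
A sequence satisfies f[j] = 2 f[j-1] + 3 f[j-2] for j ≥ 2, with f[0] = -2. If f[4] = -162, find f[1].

Let f[1] = v.
f[2] = -6 + 2v
f[3] = -12 + 7v
f[4] = -42 + 20v
So -42 + 20v = -162, giving v = -6.

-6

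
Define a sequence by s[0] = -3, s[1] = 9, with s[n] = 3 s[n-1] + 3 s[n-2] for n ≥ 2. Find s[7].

16281

s[2] = 3*9 + 3*(-3) = 18
s[3] = 3*18 + 3*9 = 81
s[4] = 3*81 + 3*18 = 297
s[5] = 3*297 + 3*81 = 1134
s[6] = 3*1134 + 3*297 = 4293
s[7] = 3*4293 + 3*1134 = 16281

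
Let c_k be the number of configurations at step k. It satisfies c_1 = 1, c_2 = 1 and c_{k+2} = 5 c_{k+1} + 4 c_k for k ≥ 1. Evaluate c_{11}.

c_3 = 5(1) + 4(1) = 9
c_4 = 5(9) + 4(1) = 49
c_5 = 5(49) + 4(9) = 281
c_6 = 5(281) + 4(49) = 1601
c_7 = 5(1601) + 4(281) = 9129
c_8 = 5(9129) + 4(1601) = 52049
c_9 = 5(52049) + 4(9129) = 296761
c_{10} = 5(296761) + 4(52049) = 1692001
c_{11} = 5(1692001) + 4(296761) = 9647049

9647049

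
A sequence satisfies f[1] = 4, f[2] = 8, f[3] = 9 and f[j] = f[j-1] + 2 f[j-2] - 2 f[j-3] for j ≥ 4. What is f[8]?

f[4] = 9 + 2*8 - 2*4 = 17
f[5] = 17 + 2*9 - 2*8 = 19
f[6] = 19 + 2*17 - 2*9 = 35
f[7] = 35 + 2*19 - 2*17 = 39
f[8] = 39 + 2*35 - 2*19 = 71

71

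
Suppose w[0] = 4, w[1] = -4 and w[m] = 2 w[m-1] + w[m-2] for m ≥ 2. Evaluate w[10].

-5572

w[2] = 2·(-4) + 4 = -4
w[3] = 2·(-4) + (-4) = -12
w[4] = 2·(-12) + (-4) = -28
w[5] = 2·(-28) + (-12) = -68
w[6] = 2·(-68) + (-28) = -164
w[7] = 2·(-164) + (-68) = -396
w[8] = 2·(-396) + (-164) = -956
w[9] = 2·(-956) + (-396) = -2308
w[10] = 2·(-2308) + (-956) = -5572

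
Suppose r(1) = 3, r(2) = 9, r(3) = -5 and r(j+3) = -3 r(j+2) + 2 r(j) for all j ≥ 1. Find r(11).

r(4) = -3(-5) + 2(3) = 21
r(5) = -3(21) + 2(9) = -45
r(6) = -3(-45) + 2(-5) = 125
r(7) = -3(125) + 2(21) = -333
r(8) = -3(-333) + 2(-45) = 909
r(9) = -3(909) + 2(125) = -2477
r(10) = -3(-2477) + 2(-333) = 6765
r(11) = -3(6765) + 2(909) = -18477

-18477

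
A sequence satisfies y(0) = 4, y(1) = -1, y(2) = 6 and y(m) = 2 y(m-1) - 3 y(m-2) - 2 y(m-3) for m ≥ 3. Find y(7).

-49

y(3) = 2·6 - 3·(-1) - 2·4 = 7
y(4) = 2·7 - 3·6 - 2·(-1) = -2
y(5) = 2·(-2) - 3·7 - 2·6 = -37
y(6) = 2·(-37) - 3·(-2) - 2·7 = -82
y(7) = 2·(-82) - 3·(-37) - 2·(-2) = -49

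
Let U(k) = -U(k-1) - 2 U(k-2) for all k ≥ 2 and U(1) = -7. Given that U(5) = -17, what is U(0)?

Let U(0) = z.
U(2) = 7 - 2z
U(3) = 7 + 2z
U(4) = -21 + 2z
U(5) = 7 - 6z
So 7 - 6z = -17, giving z = 4.

4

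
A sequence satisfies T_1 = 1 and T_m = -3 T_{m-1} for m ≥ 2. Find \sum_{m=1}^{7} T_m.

T_2 = -3(1) = -3
T_3 = -3(-3) = 9
T_4 = -3(9) = -27
T_5 = -3(-27) = 81
T_6 = -3(81) = -243
T_7 = -3(-243) = 729
Sum = 1 + (-3) + 9 + (-27) + 81 + (-243) + 729 = 547

547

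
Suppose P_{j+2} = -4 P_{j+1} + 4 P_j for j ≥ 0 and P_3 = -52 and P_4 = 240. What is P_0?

Rearranging, P_{j-2} = (P_j + 4 P_{j-1}) / 4.
P_2 = (240 + 4·(-52)) / 4 = 32/4 = 8
P_1 = (-52 + 4·8) / 4 = -20/4 = -5
P_0 = (8 + 4·(-5)) / 4 = -12/4 = -3

-3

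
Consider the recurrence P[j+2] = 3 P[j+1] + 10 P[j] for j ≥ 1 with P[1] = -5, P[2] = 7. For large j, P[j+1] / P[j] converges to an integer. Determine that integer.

5

The characteristic equation is r^2 - 3r - 10 = 0, which factors as (r - 5)(r + 2) = 0.
So the roots are 5 and -2. Since |5| > |-2| and the coefficient of 5^j is non-zero, the ratio tends to 5.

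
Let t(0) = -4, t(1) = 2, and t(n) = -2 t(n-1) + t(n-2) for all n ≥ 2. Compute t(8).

-1492

t(2) = -2*2 + (-4) = -8
t(3) = -2*(-8) + 2 = 18
t(4) = -2*18 + (-8) = -44
t(5) = -2*(-44) + 18 = 106
t(6) = -2*106 + (-44) = -256
t(7) = -2*(-256) + 106 = 618
t(8) = -2*618 + (-256) = -1492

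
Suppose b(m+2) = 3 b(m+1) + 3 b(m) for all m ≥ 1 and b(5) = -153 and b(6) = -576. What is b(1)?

Rearranging, b(m-2) = (b(m) - 3 b(m-1)) / 3.
b(4) = (-576 - 3·(-153)) / 3 = -117/3 = -39
b(3) = (-153 - 3·(-39)) / 3 = -36/3 = -12
b(2) = (-39 - 3·(-12)) / 3 = -3/3 = -1
b(1) = (-12 - 3·(-1)) / 3 = -9/3 = -3

-3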